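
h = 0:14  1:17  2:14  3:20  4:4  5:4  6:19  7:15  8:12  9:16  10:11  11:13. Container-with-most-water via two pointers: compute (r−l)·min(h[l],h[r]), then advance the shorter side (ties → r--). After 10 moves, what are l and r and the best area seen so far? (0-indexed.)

l=3, r=4, best area=143

[0,11] min(14,13)*11=143 best=143 * → r--
[0,10] min(14,11)*10=110 best=143 → r--
[0,9] min(14,16)*9=126 best=143 → l++
[1,9] min(17,16)*8=128 best=143 → r--
[1,8] min(17,12)*7=84 best=143 → r--
[1,7] min(17,15)*6=90 best=143 → r--
[1,6] min(17,19)*5=85 best=143 → l++
[2,6] min(14,19)*4=56 best=143 → l++
[3,6] min(20,19)*3=57 best=143 → r--
[3,5] min(20,4)*2=8 best=143 → r--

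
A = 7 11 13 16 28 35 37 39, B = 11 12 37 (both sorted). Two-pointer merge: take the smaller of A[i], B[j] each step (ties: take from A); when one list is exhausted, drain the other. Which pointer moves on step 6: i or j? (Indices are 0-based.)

i=0 j=0: A[i]=7<=B[j]=11 take 7, i++
i=1 j=0: A[i]=11<=B[j]=11 take 11, i++
i=2 j=0: A[i]=13>B[j]=11 take 11, j++
i=2 j=1: A[i]=13>B[j]=12 take 12, j++
i=2 j=2: A[i]=13<=B[j]=37 take 13, i++
i=3 j=2: A[i]=16<=B[j]=37 take 16, i++

i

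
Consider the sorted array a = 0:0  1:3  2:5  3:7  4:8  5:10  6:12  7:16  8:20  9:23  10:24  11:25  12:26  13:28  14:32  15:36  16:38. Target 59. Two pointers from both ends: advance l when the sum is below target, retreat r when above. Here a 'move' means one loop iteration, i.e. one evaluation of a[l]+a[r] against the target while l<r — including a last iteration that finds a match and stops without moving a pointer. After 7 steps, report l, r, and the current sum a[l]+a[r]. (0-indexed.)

l=7, r=16, sum=54

l=0 r=16: 0+38=38 <59, l++
l=1 r=16: 3+38=41 <59, l++
l=2 r=16: 5+38=43 <59, l++
l=3 r=16: 7+38=45 <59, l++
l=4 r=16: 8+38=46 <59, l++
l=5 r=16: 10+38=48 <59, l++
l=6 r=16: 12+38=50 <59, l++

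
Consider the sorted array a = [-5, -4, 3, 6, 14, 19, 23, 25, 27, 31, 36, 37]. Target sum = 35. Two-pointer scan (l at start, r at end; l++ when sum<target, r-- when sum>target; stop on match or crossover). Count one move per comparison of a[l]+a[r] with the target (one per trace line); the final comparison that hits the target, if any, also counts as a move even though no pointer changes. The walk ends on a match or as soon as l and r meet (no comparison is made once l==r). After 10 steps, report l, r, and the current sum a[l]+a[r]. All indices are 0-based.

l=4, r=5, sum=33

[0,11] -5+37=32 <35 → l++
[1,11] -4+37=33 <35 → l++
[2,11] 3+37=40 >35 → r--
[2,10] 3+36=39 >35 → r--
[2,9] 3+31=34 <35 → l++
[3,9] 6+31=37 >35 → r--
[3,8] 6+27=33 <35 → l++
[4,8] 14+27=41 >35 → r--
[4,7] 14+25=39 >35 → r--
[4,6] 14+23=37 >35 → r--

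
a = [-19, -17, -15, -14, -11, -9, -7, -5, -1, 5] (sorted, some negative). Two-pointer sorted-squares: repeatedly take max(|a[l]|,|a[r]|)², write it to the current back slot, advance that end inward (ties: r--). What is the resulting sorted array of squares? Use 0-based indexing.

[0,9] |-19|>|5| out[9]=361 → l++
[1,9] |-17|>|5| out[8]=289 → l++
[2,9] |-15|>|5| out[7]=225 → l++
[3,9] |-14|>|5| out[6]=196 → l++
[4,9] |-11|>|5| out[5]=121 → l++
[5,9] |-9|>|5| out[4]=81 → l++
[6,9] |-7|>|5| out[3]=49 → l++
[7,9] |-5|<=|5| out[2]=25 → r--
[7,8] |-5|>|-1| out[1]=25 → l++
[8,8] |-1|<=|-1| out[0]=1 → r--

[1, 25, 25, 49, 81, 121, 196, 225, 289, 361]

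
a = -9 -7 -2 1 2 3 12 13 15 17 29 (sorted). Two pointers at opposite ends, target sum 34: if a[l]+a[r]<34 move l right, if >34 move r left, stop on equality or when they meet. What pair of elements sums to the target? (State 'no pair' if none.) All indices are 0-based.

no pair

l=0 r=10: -9+29=20 <34, l++
l=1 r=10: -7+29=22 <34, l++
l=2 r=10: -2+29=27 <34, l++
l=3 r=10: 1+29=30 <34, l++
l=4 r=10: 2+29=31 <34, l++
l=5 r=10: 3+29=32 <34, l++
l=6 r=10: 12+29=41 >34, r--
l=6 r=9: 12+17=29 <34, l++
l=7 r=9: 13+17=30 <34, l++
l=8 r=9: 15+17=32 <34, l++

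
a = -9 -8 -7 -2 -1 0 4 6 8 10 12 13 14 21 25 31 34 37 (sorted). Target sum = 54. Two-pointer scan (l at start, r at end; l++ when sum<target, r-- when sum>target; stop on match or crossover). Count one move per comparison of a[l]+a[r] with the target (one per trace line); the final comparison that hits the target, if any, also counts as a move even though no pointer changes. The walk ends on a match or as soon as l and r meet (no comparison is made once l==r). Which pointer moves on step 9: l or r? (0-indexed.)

l

[0,17] -9+37=28 <54 → l++
[1,17] -8+37=29 <54 → l++
[2,17] -7+37=30 <54 → l++
[3,17] -2+37=35 <54 → l++
[4,17] -1+37=36 <54 → l++
[5,17] 0+37=37 <54 → l++
[6,17] 4+37=41 <54 → l++
[7,17] 6+37=43 <54 → l++
[8,17] 8+37=45 <54 → l++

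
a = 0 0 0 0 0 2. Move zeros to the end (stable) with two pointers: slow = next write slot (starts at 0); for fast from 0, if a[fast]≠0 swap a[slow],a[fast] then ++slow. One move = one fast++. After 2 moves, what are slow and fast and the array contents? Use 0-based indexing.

(s=0,f=0) a[fast]=0 → fast++
(s=0,f=1) a[fast]=0 → fast++

slow=0, fast=2, a=[0, 0, 0, 0, 0, 2]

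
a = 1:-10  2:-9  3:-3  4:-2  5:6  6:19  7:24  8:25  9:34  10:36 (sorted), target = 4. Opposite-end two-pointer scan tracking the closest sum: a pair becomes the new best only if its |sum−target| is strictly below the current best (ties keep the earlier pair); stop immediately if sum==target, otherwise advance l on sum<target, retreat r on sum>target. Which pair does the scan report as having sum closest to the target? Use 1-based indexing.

[1,10] -10+36=26 d=22 * → r--
[1,9] -10+34=24 d=20 * → r--
[1,8] -10+25=15 d=11 * → r--
[1,7] -10+24=14 d=10 * → r--
[1,6] -10+19=9 d=5 * → r--
[1,5] -10+6=-4 d=8 → l++
[2,5] -9+6=-3 d=7 → l++
[3,5] -3+6=3 d=1 * → l++
[4,5] -2+6=4 d=0 * → stop

pair (-2, 6) with sum 4 (|Δ|=0)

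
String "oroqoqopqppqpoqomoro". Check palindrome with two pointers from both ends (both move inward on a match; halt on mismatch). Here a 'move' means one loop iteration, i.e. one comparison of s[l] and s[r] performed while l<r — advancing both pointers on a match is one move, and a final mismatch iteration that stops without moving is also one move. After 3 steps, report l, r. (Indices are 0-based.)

l=0 r=19: 'o'=='o', l++,r--
l=1 r=18: 'r'=='r', l++,r--
l=2 r=17: 'o'=='o', l++,r--

l=3, r=16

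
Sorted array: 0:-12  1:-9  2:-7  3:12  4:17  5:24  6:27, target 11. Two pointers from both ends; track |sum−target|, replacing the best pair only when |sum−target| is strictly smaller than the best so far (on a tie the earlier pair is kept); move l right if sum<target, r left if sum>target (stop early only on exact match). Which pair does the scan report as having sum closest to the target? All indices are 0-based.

l=0 r=6: -12+27=15 d=4 *, r--
l=0 r=5: -12+24=12 d=1 *, r--
l=0 r=4: -12+17=5 d=6, l++
l=1 r=4: -9+17=8 d=3, l++
l=2 r=4: -7+17=10 d=1, l++
l=3 r=4: 12+17=29 d=18, r--

pair (-12, 24) with sum 12 (|Δ|=1)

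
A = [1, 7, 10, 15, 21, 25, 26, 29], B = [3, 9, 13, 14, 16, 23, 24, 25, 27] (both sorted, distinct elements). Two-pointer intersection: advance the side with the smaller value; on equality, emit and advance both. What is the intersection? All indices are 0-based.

[i=0,j=0] 1<3 → i++
[i=1,j=0] 7>3 → j++
[i=1,j=1] 7<9 → i++
[i=2,j=1] 10>9 → j++
[i=2,j=2] 10<13 → i++
[i=3,j=2] 15>13 → j++
[i=3,j=3] 15>14 → j++
[i=3,j=4] 15<16 → i++
[i=4,j=4] 21>16 → j++
[i=4,j=5] 21<23 → i++
[i=5,j=5] 25>23 → j++
[i=5,j=6] 25>24 → j++
[i=5,j=7] 25==25 emit → i++,j++
[i=6,j=8] 26<27 → i++
[i=7,j=8] 29>27 → j++

intersection = [25]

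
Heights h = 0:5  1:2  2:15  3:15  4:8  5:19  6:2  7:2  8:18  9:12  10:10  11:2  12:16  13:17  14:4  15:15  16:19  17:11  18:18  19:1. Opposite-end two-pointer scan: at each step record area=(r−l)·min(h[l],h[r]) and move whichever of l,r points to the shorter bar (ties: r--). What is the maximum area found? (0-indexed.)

l=0 r=19: min(5,1)*19=19 best=19 *, r--
l=0 r=18: min(5,18)*18=90 best=90 *, l++
l=1 r=18: min(2,18)*17=34 best=90, l++
l=2 r=18: min(15,18)*16=240 best=240 *, l++
l=3 r=18: min(15,18)*15=225 best=240, l++
l=4 r=18: min(8,18)*14=112 best=240, l++
l=5 r=18: min(19,18)*13=234 best=240, r--
l=5 r=17: min(19,11)*12=132 best=240, r--
l=5 r=16: min(19,19)*11=209 best=240, r--
l=5 r=15: min(19,15)*10=150 best=240, r--
l=5 r=14: min(19,4)*9=36 best=240, r--
l=5 r=13: min(19,17)*8=136 best=240, r--
l=5 r=12: min(19,16)*7=112 best=240, r--
l=5 r=11: min(19,2)*6=12 best=240, r--
l=5 r=10: min(19,10)*5=50 best=240, r--
l=5 r=9: min(19,12)*4=48 best=240, r--
l=5 r=8: min(19,18)*3=54 best=240, r--
l=5 r=7: min(19,2)*2=4 best=240, r--
l=5 r=6: min(19,2)*1=2 best=240, r--

max area = 240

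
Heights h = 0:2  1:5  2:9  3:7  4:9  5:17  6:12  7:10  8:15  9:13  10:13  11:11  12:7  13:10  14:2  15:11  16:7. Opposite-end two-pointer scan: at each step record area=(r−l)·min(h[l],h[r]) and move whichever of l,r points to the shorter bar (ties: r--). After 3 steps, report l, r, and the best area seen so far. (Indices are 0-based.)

l=2, r=15, best area=98

[0,16] min(2,7)*16=32 best=32 * → l++
[1,16] min(5,7)*15=75 best=75 * → l++
[2,16] min(9,7)*14=98 best=98 * → r--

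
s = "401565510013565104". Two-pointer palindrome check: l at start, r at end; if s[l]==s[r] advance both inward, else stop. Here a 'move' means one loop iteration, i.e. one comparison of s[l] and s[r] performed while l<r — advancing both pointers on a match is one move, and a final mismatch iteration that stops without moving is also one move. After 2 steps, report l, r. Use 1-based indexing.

l=3, r=16

l=1 r=18: '4'=='4', l++,r--
l=2 r=17: '0'=='0', l++,r--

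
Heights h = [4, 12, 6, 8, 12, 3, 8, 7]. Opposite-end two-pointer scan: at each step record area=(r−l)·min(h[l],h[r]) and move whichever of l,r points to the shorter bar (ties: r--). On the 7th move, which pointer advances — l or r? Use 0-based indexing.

[0,7] min(4,7)*7=28 best=28 * → l++
[1,7] min(12,7)*6=42 best=42 * → r--
[1,6] min(12,8)*5=40 best=42 → r--
[1,5] min(12,3)*4=12 best=42 → r--
[1,4] min(12,12)*3=36 best=42 → r--
[1,3] min(12,8)*2=16 best=42 → r--
[1,2] min(12,6)*1=6 best=42 → r--

r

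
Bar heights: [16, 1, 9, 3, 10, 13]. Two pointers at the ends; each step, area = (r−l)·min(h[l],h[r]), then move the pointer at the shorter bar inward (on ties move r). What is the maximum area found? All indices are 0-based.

l=0 r=5: min(16,13)*5=65 best=65 *, r--
l=0 r=4: min(16,10)*4=40 best=65, r--
l=0 r=3: min(16,3)*3=9 best=65, r--
l=0 r=2: min(16,9)*2=18 best=65, r--
l=0 r=1: min(16,1)*1=1 best=65, r--

max area = 65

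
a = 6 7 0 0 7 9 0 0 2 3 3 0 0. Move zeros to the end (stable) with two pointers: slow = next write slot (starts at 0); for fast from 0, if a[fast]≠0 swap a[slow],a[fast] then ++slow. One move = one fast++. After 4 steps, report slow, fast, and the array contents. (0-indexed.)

slow=2, fast=4, a=[6, 7, 0, 0, 7, 9, 0, 0, 2, 3, 3, 0, 0]

slow=0 fast=0: a[fast]=6≠0 swap→a[0]=6, slow++,fast++
slow=1 fast=1: a[fast]=7≠0 swap→a[1]=7, slow++,fast++
slow=2 fast=2: a[fast]=0, fast++
slow=2 fast=3: a[fast]=0, fast++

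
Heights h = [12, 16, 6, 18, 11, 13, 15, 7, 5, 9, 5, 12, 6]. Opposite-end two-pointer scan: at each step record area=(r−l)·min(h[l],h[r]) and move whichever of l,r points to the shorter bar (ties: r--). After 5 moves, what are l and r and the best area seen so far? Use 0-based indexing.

l=0 r=12: min(12,6)*12=72 best=72 *, r--
l=0 r=11: min(12,12)*11=132 best=132 *, r--
l=0 r=10: min(12,5)*10=50 best=132, r--
l=0 r=9: min(12,9)*9=81 best=132, r--
l=0 r=8: min(12,5)*8=40 best=132, r--

l=0, r=7, best area=132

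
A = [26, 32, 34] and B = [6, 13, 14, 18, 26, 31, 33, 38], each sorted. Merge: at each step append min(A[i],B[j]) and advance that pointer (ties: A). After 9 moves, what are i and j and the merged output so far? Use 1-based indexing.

i=3, j=8, merged so far=[6, 13, 14, 18, 26, 26, 31, 32, 33]

i=1 j=1: A[i]=26>B[j]=6 take 6, j++
i=1 j=2: A[i]=26>B[j]=13 take 13, j++
i=1 j=3: A[i]=26>B[j]=14 take 14, j++
i=1 j=4: A[i]=26>B[j]=18 take 18, j++
i=1 j=5: A[i]=26<=B[j]=26 take 26, i++
i=2 j=5: A[i]=32>B[j]=26 take 26, j++
i=2 j=6: A[i]=32>B[j]=31 take 31, j++
i=2 j=7: A[i]=32<=B[j]=33 take 32, i++
i=3 j=7: A[i]=34>B[j]=33 take 33, j++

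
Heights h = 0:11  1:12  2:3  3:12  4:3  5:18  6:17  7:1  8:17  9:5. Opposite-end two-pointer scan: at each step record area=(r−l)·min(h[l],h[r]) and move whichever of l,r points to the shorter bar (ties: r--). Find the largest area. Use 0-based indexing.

max area = 88

[0,9] min(11,5)*9=45 best=45 * → r--
[0,8] min(11,17)*8=88 best=88 * → l++
[1,8] min(12,17)*7=84 best=88 → l++
[2,8] min(3,17)*6=18 best=88 → l++
[3,8] min(12,17)*5=60 best=88 → l++
[4,8] min(3,17)*4=12 best=88 → l++
[5,8] min(18,17)*3=51 best=88 → r--
[5,7] min(18,1)*2=2 best=88 → r--
[5,6] min(18,17)*1=17 best=88 → r--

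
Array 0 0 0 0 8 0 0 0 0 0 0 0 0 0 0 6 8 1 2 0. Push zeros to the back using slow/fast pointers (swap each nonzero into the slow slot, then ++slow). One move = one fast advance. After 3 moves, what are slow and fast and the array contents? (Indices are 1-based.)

(s=1,f=1) a[fast]=0 → fast++
(s=1,f=2) a[fast]=0 → fast++
(s=1,f=3) a[fast]=0 → fast++

slow=1, fast=4, a=[0, 0, 0, 0, 8, 0, 0, 0, 0, 0, 0, 0, 0, 0, 0, 6, 8, 1, 2, 0]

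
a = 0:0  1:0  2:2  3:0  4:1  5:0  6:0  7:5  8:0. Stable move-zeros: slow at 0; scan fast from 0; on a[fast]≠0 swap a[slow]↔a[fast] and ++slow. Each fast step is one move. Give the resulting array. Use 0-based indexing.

[2, 1, 5, 0, 0, 0, 0, 0, 0]

(s=0,f=0) a[fast]=0 → fast++
(s=0,f=1) a[fast]=0 → fast++
(s=0,f=2) a[fast]=2≠0 swap→a[0]=2 → slow++,fast++
(s=1,f=3) a[fast]=0 → fast++
(s=1,f=4) a[fast]=1≠0 swap→a[1]=1 → slow++,fast++
(s=2,f=5) a[fast]=0 → fast++
(s=2,f=6) a[fast]=0 → fast++
(s=2,f=7) a[fast]=5≠0 swap→a[2]=5 → slow++,fast++
(s=3,f=8) a[fast]=0 → fast++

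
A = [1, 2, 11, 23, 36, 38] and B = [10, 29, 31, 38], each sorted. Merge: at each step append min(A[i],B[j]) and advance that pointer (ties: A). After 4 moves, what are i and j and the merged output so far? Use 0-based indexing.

i=0 j=0: A[i]=1<=B[j]=10 take 1, i++
i=1 j=0: A[i]=2<=B[j]=10 take 2, i++
i=2 j=0: A[i]=11>B[j]=10 take 10, j++
i=2 j=1: A[i]=11<=B[j]=29 take 11, i++

i=3, j=1, merged so far=[1, 2, 10, 11]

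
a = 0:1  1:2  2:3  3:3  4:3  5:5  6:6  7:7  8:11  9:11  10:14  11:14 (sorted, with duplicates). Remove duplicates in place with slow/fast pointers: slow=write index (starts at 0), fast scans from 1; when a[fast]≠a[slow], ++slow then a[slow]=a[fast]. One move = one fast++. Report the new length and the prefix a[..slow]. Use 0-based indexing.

length 8; prefix = [1, 2, 3, 5, 6, 7, 11, 14]

(s=0,f=1) a[fast]=2≠a[slow]=1 write a[1]=2 → slow++,fast++
(s=1,f=2) a[fast]=3≠a[slow]=2 write a[2]=3 → slow++,fast++
(s=2,f=3) a[fast]=3=a[slow] dup → fast++
(s=2,f=4) a[fast]=3=a[slow] dup → fast++
(s=2,f=5) a[fast]=5≠a[slow]=3 write a[3]=5 → slow++,fast++
(s=3,f=6) a[fast]=6≠a[slow]=5 write a[4]=6 → slow++,fast++
(s=4,f=7) a[fast]=7≠a[slow]=6 write a[5]=7 → slow++,fast++
(s=5,f=8) a[fast]=11≠a[slow]=7 write a[6]=11 → slow++,fast++
(s=6,f=9) a[fast]=11=a[slow] dup → fast++
(s=6,f=10) a[fast]=14≠a[slow]=11 write a[7]=14 → slow++,fast++
(s=7,f=11) a[fast]=14=a[slow] dup → fast++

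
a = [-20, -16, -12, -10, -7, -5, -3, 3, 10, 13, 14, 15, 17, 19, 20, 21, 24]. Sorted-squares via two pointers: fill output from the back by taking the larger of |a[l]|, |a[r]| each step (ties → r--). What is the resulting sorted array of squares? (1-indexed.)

[9, 9, 25, 49, 100, 100, 144, 169, 196, 225, 256, 289, 361, 400, 400, 441, 576]

l=1 r=17: |-20|<=|24| out[17]=576, r--
l=1 r=16: |-20|<=|21| out[16]=441, r--
l=1 r=15: |-20|<=|20| out[15]=400, r--
l=1 r=14: |-20|>|19| out[14]=400, l++
l=2 r=14: |-16|<=|19| out[13]=361, r--
l=2 r=13: |-16|<=|17| out[12]=289, r--
l=2 r=12: |-16|>|15| out[11]=256, l++
l=3 r=12: |-12|<=|15| out[10]=225, r--
l=3 r=11: |-12|<=|14| out[9]=196, r--
l=3 r=10: |-12|<=|13| out[8]=169, r--
l=3 r=9: |-12|>|10| out[7]=144, l++
l=4 r=9: |-10|<=|10| out[6]=100, r--
l=4 r=8: |-10|>|3| out[5]=100, l++
l=5 r=8: |-7|>|3| out[4]=49, l++
l=6 r=8: |-5|>|3| out[3]=25, l++
l=7 r=8: |-3|<=|3| out[2]=9, r--
l=7 r=7: |-3|<=|-3| out[1]=9, r--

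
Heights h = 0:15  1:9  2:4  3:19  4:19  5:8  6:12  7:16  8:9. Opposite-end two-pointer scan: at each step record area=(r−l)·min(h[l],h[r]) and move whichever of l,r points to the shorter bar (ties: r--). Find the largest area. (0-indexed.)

max area = 105

[0,8] min(15,9)*8=72 best=72 * → r--
[0,7] min(15,16)*7=105 best=105 * → l++
[1,7] min(9,16)*6=54 best=105 → l++
[2,7] min(4,16)*5=20 best=105 → l++
[3,7] min(19,16)*4=64 best=105 → r--
[3,6] min(19,12)*3=36 best=105 → r--
[3,5] min(19,8)*2=16 best=105 → r--
[3,4] min(19,19)*1=19 best=105 → r--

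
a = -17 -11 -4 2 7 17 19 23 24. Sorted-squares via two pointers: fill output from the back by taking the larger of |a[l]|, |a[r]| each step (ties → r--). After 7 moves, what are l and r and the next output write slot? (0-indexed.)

l=2, r=3, next write slot=1

[0,8] |-17|<=|24| out[8]=576 → r--
[0,7] |-17|<=|23| out[7]=529 → r--
[0,6] |-17|<=|19| out[6]=361 → r--
[0,5] |-17|<=|17| out[5]=289 → r--
[0,4] |-17|>|7| out[4]=289 → l++
[1,4] |-11|>|7| out[3]=121 → l++
[2,4] |-4|<=|7| out[2]=49 → r--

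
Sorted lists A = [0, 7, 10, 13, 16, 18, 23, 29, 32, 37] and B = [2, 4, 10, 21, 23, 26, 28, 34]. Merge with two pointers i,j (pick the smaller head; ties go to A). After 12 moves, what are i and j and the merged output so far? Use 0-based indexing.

[i=0,j=0] A[i]=0<=B[j]=2 take 0 → i++
[i=1,j=0] A[i]=7>B[j]=2 take 2 → j++
[i=1,j=1] A[i]=7>B[j]=4 take 4 → j++
[i=1,j=2] A[i]=7<=B[j]=10 take 7 → i++
[i=2,j=2] A[i]=10<=B[j]=10 take 10 → i++
[i=3,j=2] A[i]=13>B[j]=10 take 10 → j++
[i=3,j=3] A[i]=13<=B[j]=21 take 13 → i++
[i=4,j=3] A[i]=16<=B[j]=21 take 16 → i++
[i=5,j=3] A[i]=18<=B[j]=21 take 18 → i++
[i=6,j=3] A[i]=23>B[j]=21 take 21 → j++
[i=6,j=4] A[i]=23<=B[j]=23 take 23 → i++
[i=7,j=4] A[i]=29>B[j]=23 take 23 → j++

i=7, j=5, merged so far=[0, 2, 4, 7, 10, 10, 13, 16, 18, 21, 23, 23]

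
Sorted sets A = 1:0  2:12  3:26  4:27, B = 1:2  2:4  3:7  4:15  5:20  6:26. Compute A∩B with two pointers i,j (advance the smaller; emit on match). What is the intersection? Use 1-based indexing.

[i=1,j=1] 0<2 → i++
[i=2,j=1] 12>2 → j++
[i=2,j=2] 12>4 → j++
[i=2,j=3] 12>7 → j++
[i=2,j=4] 12<15 → i++
[i=3,j=4] 26>15 → j++
[i=3,j=5] 26>20 → j++
[i=3,j=6] 26==26 emit → i++,j++

intersection = [26]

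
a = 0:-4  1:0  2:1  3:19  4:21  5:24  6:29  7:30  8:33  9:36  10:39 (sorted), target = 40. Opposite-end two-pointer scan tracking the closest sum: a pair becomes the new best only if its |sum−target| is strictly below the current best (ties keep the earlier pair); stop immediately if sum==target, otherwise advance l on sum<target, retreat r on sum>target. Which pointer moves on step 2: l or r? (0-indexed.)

[0,10] -4+39=35 d=5 * → l++
[1,10] 0+39=39 d=1 * → l++

l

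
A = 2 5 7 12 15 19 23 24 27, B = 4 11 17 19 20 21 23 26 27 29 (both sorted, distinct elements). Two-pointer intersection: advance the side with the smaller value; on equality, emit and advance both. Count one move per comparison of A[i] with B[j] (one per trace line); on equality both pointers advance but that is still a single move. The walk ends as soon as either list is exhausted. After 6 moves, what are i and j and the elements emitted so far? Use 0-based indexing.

i=4, j=2, emitted=[]

[i=0,j=0] 2<4 → i++
[i=1,j=0] 5>4 → j++
[i=1,j=1] 5<11 → i++
[i=2,j=1] 7<11 → i++
[i=3,j=1] 12>11 → j++
[i=3,j=2] 12<17 → i++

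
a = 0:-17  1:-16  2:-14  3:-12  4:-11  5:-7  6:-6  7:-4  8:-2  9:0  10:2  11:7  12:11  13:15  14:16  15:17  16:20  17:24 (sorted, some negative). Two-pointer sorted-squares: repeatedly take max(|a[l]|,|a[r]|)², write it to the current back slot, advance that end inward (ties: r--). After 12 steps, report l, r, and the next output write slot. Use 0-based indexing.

l=0 r=17: |-17|<=|24| out[17]=576, r--
l=0 r=16: |-17|<=|20| out[16]=400, r--
l=0 r=15: |-17|<=|17| out[15]=289, r--
l=0 r=14: |-17|>|16| out[14]=289, l++
l=1 r=14: |-16|<=|16| out[13]=256, r--
l=1 r=13: |-16|>|15| out[12]=256, l++
l=2 r=13: |-14|<=|15| out[11]=225, r--
l=2 r=12: |-14|>|11| out[10]=196, l++
l=3 r=12: |-12|>|11| out[9]=144, l++
l=4 r=12: |-11|<=|11| out[8]=121, r--
l=4 r=11: |-11|>|7| out[7]=121, l++
l=5 r=11: |-7|<=|7| out[6]=49, r--

l=5, r=10, next write slot=5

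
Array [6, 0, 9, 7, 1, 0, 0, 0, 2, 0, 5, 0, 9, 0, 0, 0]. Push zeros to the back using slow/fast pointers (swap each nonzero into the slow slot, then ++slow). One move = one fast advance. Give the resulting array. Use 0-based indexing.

(s=0,f=0) a[fast]=6≠0 swap→a[0]=6 → slow++,fast++
(s=1,f=1) a[fast]=0 → fast++
(s=1,f=2) a[fast]=9≠0 swap→a[1]=9 → slow++,fast++
(s=2,f=3) a[fast]=7≠0 swap→a[2]=7 → slow++,fast++
(s=3,f=4) a[fast]=1≠0 swap→a[3]=1 → slow++,fast++
(s=4,f=5) a[fast]=0 → fast++
(s=4,f=6) a[fast]=0 → fast++
(s=4,f=7) a[fast]=0 → fast++
(s=4,f=8) a[fast]=2≠0 swap→a[4]=2 → slow++,fast++
(s=5,f=9) a[fast]=0 → fast++
(s=5,f=10) a[fast]=5≠0 swap→a[5]=5 → slow++,fast++
(s=6,f=11) a[fast]=0 → fast++
(s=6,f=12) a[fast]=9≠0 swap→a[6]=9 → slow++,fast++
(s=7,f=13) a[fast]=0 → fast++
(s=7,f=14) a[fast]=0 → fast++
(s=7,f=15) a[fast]=0 → fast++

[6, 9, 7, 1, 2, 5, 9, 0, 0, 0, 0, 0, 0, 0, 0, 0]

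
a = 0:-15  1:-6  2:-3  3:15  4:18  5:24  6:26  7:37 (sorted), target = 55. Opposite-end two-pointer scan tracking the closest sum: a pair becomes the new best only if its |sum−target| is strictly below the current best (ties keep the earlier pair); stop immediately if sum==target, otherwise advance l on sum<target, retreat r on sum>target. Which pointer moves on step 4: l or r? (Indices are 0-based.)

[0,7] -15+37=22 d=33 * → l++
[1,7] -6+37=31 d=24 * → l++
[2,7] -3+37=34 d=21 * → l++
[3,7] 15+37=52 d=3 * → l++

l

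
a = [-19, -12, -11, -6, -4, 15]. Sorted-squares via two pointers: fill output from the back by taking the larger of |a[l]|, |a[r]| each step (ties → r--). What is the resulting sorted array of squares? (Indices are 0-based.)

[0,5] |-19|>|15| out[5]=361 → l++
[1,5] |-12|<=|15| out[4]=225 → r--
[1,4] |-12|>|-4| out[3]=144 → l++
[2,4] |-11|>|-4| out[2]=121 → l++
[3,4] |-6|>|-4| out[1]=36 → l++
[4,4] |-4|<=|-4| out[0]=16 → r--

[16, 36, 121, 144, 225, 361]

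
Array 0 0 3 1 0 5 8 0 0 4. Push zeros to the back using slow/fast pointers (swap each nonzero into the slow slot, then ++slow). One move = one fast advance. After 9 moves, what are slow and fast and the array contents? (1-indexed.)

slow=5, fast=10, a=[3, 1, 5, 8, 0, 0, 0, 0, 0, 4]

slow=1 fast=1: a[fast]=0, fast++
slow=1 fast=2: a[fast]=0, fast++
slow=1 fast=3: a[fast]=3≠0 swap→a[1]=3, slow++,fast++
slow=2 fast=4: a[fast]=1≠0 swap→a[2]=1, slow++,fast++
slow=3 fast=5: a[fast]=0, fast++
slow=3 fast=6: a[fast]=5≠0 swap→a[3]=5, slow++,fast++
slow=4 fast=7: a[fast]=8≠0 swap→a[4]=8, slow++,fast++
slow=5 fast=8: a[fast]=0, fast++
slow=5 fast=9: a[fast]=0, fast++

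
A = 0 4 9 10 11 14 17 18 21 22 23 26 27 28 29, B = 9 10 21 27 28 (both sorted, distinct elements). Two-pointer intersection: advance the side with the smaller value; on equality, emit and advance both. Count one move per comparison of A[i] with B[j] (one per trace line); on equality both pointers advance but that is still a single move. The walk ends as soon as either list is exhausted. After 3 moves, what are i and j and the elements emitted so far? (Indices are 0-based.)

i=3, j=1, emitted=[9]

[i=0,j=0] 0<9 → i++
[i=1,j=0] 4<9 → i++
[i=2,j=0] 9==9 emit → i++,j++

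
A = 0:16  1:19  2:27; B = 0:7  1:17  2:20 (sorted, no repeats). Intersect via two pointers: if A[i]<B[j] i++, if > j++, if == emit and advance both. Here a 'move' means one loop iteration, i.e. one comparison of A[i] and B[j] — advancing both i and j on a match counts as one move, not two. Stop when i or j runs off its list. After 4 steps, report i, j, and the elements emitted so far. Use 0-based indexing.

i=2, j=2, emitted=[]

i=0 j=0: 16>7, j++
i=0 j=1: 16<17, i++
i=1 j=1: 19>17, j++
i=1 j=2: 19<20, i++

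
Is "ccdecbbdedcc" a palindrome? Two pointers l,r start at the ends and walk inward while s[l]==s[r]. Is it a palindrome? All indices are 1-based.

not a palindrome (mismatch at 5,8)

l=1 r=12: 'c'=='c', l++,r--
l=2 r=11: 'c'=='c', l++,r--
l=3 r=10: 'd'=='d', l++,r--
l=4 r=9: 'e'=='e', l++,r--
l=5 r=8: 'c'!='d', stop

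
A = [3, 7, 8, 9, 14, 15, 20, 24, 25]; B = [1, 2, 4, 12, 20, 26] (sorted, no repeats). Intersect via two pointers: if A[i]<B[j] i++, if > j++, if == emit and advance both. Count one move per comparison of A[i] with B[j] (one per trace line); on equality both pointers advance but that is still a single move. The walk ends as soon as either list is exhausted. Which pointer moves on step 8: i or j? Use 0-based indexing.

i=0 j=0: 3>1, j++
i=0 j=1: 3>2, j++
i=0 j=2: 3<4, i++
i=1 j=2: 7>4, j++
i=1 j=3: 7<12, i++
i=2 j=3: 8<12, i++
i=3 j=3: 9<12, i++
i=4 j=3: 14>12, j++

j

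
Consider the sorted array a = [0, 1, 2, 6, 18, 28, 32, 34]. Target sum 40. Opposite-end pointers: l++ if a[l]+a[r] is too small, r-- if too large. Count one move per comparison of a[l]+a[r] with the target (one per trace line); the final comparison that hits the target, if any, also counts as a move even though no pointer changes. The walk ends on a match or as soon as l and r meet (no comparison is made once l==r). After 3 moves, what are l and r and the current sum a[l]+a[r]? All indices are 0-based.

l=0 r=7: 0+34=34 <40, l++
l=1 r=7: 1+34=35 <40, l++
l=2 r=7: 2+34=36 <40, l++

l=3, r=7, sum=40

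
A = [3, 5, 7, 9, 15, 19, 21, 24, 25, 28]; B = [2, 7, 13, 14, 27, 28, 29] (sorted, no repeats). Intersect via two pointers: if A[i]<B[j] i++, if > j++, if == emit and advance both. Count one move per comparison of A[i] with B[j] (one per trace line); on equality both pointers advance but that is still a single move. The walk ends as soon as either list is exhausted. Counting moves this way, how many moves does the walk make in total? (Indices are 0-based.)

14 moves

i=0 j=0: 3>2, j++
i=0 j=1: 3<7, i++
i=1 j=1: 5<7, i++
i=2 j=1: 7==7 emit, i++,j++
i=3 j=2: 9<13, i++
i=4 j=2: 15>13, j++
i=4 j=3: 15>14, j++
i=4 j=4: 15<27, i++
i=5 j=4: 19<27, i++
i=6 j=4: 21<27, i++
i=7 j=4: 24<27, i++
i=8 j=4: 25<27, i++
i=9 j=4: 28>27, j++
i=9 j=5: 28==28 emit, i++,j++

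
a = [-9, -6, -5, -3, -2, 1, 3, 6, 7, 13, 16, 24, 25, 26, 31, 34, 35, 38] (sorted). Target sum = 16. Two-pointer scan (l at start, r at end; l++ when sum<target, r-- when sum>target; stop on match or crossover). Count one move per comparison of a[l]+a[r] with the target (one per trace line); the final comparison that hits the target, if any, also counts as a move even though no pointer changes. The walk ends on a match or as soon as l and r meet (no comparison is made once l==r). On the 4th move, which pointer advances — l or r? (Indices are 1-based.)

[1,18] -9+38=29 >16 → r--
[1,17] -9+35=26 >16 → r--
[1,16] -9+34=25 >16 → r--
[1,15] -9+31=22 >16 → r--

r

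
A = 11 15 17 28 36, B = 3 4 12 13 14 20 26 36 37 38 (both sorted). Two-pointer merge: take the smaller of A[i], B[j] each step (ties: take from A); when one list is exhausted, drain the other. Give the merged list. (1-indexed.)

[i=1,j=1] A[i]=11>B[j]=3 take 3 → j++
[i=1,j=2] A[i]=11>B[j]=4 take 4 → j++
[i=1,j=3] A[i]=11<=B[j]=12 take 11 → i++
[i=2,j=3] A[i]=15>B[j]=12 take 12 → j++
[i=2,j=4] A[i]=15>B[j]=13 take 13 → j++
[i=2,j=5] A[i]=15>B[j]=14 take 14 → j++
[i=2,j=6] A[i]=15<=B[j]=20 take 15 → i++
[i=3,j=6] A[i]=17<=B[j]=20 take 17 → i++
[i=4,j=6] A[i]=28>B[j]=20 take 20 → j++
[i=4,j=7] A[i]=28>B[j]=26 take 26 → j++
[i=4,j=8] A[i]=28<=B[j]=36 take 28 → i++
[i=5,j=8] A[i]=36<=B[j]=36 take 36 → i++
[i=6,j=8] A done, take B[j]=36 → j++
[i=6,j=9] A done, take B[j]=37 → j++
[i=6,j=10] A done, take B[j]=38 → j++

[3, 4, 11, 12, 13, 14, 15, 17, 20, 26, 28, 36, 36, 37, 38]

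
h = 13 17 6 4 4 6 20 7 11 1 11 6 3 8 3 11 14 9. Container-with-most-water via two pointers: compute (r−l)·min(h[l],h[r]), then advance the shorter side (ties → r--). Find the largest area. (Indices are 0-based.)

[0,17] min(13,9)*17=153 best=153 * → r--
[0,16] min(13,14)*16=208 best=208 * → l++
[1,16] min(17,14)*15=210 best=210 * → r--
[1,15] min(17,11)*14=154 best=210 → r--
[1,14] min(17,3)*13=39 best=210 → r--
[1,13] min(17,8)*12=96 best=210 → r--
[1,12] min(17,3)*11=33 best=210 → r--
[1,11] min(17,6)*10=60 best=210 → r--
[1,10] min(17,11)*9=99 best=210 → r--
[1,9] min(17,1)*8=8 best=210 → r--
[1,8] min(17,11)*7=77 best=210 → r--
[1,7] min(17,7)*6=42 best=210 → r--
[1,6] min(17,20)*5=85 best=210 → l++
[2,6] min(6,20)*4=24 best=210 → l++
[3,6] min(4,20)*3=12 best=210 → l++
[4,6] min(4,20)*2=8 best=210 → l++
[5,6] min(6,20)*1=6 best=210 → l++

max area = 210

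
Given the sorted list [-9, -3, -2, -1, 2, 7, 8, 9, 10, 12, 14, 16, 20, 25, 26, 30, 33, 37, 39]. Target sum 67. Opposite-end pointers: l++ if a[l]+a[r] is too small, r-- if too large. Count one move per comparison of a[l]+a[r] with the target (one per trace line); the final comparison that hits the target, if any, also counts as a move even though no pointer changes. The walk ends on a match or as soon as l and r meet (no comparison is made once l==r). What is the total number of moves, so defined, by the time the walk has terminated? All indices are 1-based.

l=1 r=19: -9+39=30 <67, l++
l=2 r=19: -3+39=36 <67, l++
l=3 r=19: -2+39=37 <67, l++
l=4 r=19: -1+39=38 <67, l++
l=5 r=19: 2+39=41 <67, l++
l=6 r=19: 7+39=46 <67, l++
l=7 r=19: 8+39=47 <67, l++
l=8 r=19: 9+39=48 <67, l++
l=9 r=19: 10+39=49 <67, l++
l=10 r=19: 12+39=51 <67, l++
l=11 r=19: 14+39=53 <67, l++
l=12 r=19: 16+39=55 <67, l++
l=13 r=19: 20+39=59 <67, l++
l=14 r=19: 25+39=64 <67, l++
l=15 r=19: 26+39=65 <67, l++
l=16 r=19: 30+39=69 >67, r--
l=16 r=18: 30+37=67, found

17 moves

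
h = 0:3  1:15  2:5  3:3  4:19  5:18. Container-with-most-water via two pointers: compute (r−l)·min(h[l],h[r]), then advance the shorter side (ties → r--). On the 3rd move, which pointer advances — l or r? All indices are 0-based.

l

l=0 r=5: min(3,18)*5=15 best=15 *, l++
l=1 r=5: min(15,18)*4=60 best=60 *, l++
l=2 r=5: min(5,18)*3=15 best=60, l++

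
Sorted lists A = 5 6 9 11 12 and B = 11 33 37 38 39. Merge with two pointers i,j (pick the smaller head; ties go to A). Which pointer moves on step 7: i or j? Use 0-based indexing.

i=0 j=0: A[i]=5<=B[j]=11 take 5, i++
i=1 j=0: A[i]=6<=B[j]=11 take 6, i++
i=2 j=0: A[i]=9<=B[j]=11 take 9, i++
i=3 j=0: A[i]=11<=B[j]=11 take 11, i++
i=4 j=0: A[i]=12>B[j]=11 take 11, j++
i=4 j=1: A[i]=12<=B[j]=33 take 12, i++
i=5 j=1: A done, take B[j]=33, j++

j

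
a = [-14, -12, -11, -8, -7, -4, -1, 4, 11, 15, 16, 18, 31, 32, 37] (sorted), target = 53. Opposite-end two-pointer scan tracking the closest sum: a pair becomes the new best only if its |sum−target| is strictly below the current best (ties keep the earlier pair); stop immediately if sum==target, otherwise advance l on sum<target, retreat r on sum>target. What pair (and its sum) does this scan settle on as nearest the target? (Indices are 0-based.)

[0,14] -14+37=23 d=30 * → l++
[1,14] -12+37=25 d=28 * → l++
[2,14] -11+37=26 d=27 * → l++
[3,14] -8+37=29 d=24 * → l++
[4,14] -7+37=30 d=23 * → l++
[5,14] -4+37=33 d=20 * → l++
[6,14] -1+37=36 d=17 * → l++
[7,14] 4+37=41 d=12 * → l++
[8,14] 11+37=48 d=5 * → l++
[9,14] 15+37=52 d=1 * → l++
[10,14] 16+37=53 d=0 * → stop

pair (16, 37) with sum 53 (|Δ|=0)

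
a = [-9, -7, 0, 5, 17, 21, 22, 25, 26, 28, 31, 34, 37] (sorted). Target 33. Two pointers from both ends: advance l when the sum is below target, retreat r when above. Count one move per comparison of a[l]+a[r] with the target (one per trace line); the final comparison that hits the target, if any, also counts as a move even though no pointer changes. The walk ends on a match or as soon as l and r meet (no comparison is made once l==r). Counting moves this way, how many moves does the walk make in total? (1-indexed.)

[1,13] -9+37=28 <33 → l++
[2,13] -7+37=30 <33 → l++
[3,13] 0+37=37 >33 → r--
[3,12] 0+34=34 >33 → r--
[3,11] 0+31=31 <33 → l++
[4,11] 5+31=36 >33 → r--
[4,10] 5+28=33 → found

7 moves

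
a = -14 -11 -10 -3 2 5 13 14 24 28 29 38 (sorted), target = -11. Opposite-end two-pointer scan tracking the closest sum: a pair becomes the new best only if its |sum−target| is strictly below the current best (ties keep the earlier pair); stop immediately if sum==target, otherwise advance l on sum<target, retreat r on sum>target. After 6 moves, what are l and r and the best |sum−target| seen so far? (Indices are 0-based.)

l=0, r=5, best |Δ|=10

l=0 r=11: -14+38=24 d=35 *, r--
l=0 r=10: -14+29=15 d=26 *, r--
l=0 r=9: -14+28=14 d=25 *, r--
l=0 r=8: -14+24=10 d=21 *, r--
l=0 r=7: -14+14=0 d=11 *, r--
l=0 r=6: -14+13=-1 d=10 *, r--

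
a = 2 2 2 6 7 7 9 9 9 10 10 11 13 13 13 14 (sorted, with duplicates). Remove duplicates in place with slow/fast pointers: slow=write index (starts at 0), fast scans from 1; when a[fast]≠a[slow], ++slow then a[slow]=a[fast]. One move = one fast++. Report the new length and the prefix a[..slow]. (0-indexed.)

slow=0 fast=1: a[fast]=2=a[slow] dup, fast++
slow=0 fast=2: a[fast]=2=a[slow] dup, fast++
slow=0 fast=3: a[fast]=6≠a[slow]=2 write a[1]=6, slow++,fast++
slow=1 fast=4: a[fast]=7≠a[slow]=6 write a[2]=7, slow++,fast++
slow=2 fast=5: a[fast]=7=a[slow] dup, fast++
slow=2 fast=6: a[fast]=9≠a[slow]=7 write a[3]=9, slow++,fast++
slow=3 fast=7: a[fast]=9=a[slow] dup, fast++
slow=3 fast=8: a[fast]=9=a[slow] dup, fast++
slow=3 fast=9: a[fast]=10≠a[slow]=9 write a[4]=10, slow++,fast++
slow=4 fast=10: a[fast]=10=a[slow] dup, fast++
slow=4 fast=11: a[fast]=11≠a[slow]=10 write a[5]=11, slow++,fast++
slow=5 fast=12: a[fast]=13≠a[slow]=11 write a[6]=13, slow++,fast++
slow=6 fast=13: a[fast]=13=a[slow] dup, fast++
slow=6 fast=14: a[fast]=13=a[slow] dup, fast++
slow=6 fast=15: a[fast]=14≠a[slow]=13 write a[7]=14, slow++,fast++

length 8; prefix = [2, 6, 7, 9, 10, 11, 13, 14]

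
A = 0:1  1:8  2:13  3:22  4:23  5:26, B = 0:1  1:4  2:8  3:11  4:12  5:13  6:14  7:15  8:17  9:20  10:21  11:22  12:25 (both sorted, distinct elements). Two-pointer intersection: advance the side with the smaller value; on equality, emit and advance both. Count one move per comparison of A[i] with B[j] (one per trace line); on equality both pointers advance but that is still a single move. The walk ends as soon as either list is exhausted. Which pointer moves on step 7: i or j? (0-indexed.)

j

[i=0,j=0] 1==1 emit → i++,j++
[i=1,j=1] 8>4 → j++
[i=1,j=2] 8==8 emit → i++,j++
[i=2,j=3] 13>11 → j++
[i=2,j=4] 13>12 → j++
[i=2,j=5] 13==13 emit → i++,j++
[i=3,j=6] 22>14 → j++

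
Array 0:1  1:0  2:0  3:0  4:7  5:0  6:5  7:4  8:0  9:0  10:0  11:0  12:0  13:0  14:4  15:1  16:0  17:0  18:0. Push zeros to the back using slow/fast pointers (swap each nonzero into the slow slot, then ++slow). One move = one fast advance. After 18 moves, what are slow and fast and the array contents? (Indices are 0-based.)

slow=0 fast=0: a[fast]=1≠0 swap→a[0]=1, slow++,fast++
slow=1 fast=1: a[fast]=0, fast++
slow=1 fast=2: a[fast]=0, fast++
slow=1 fast=3: a[fast]=0, fast++
slow=1 fast=4: a[fast]=7≠0 swap→a[1]=7, slow++,fast++
slow=2 fast=5: a[fast]=0, fast++
slow=2 fast=6: a[fast]=5≠0 swap→a[2]=5, slow++,fast++
slow=3 fast=7: a[fast]=4≠0 swap→a[3]=4, slow++,fast++
slow=4 fast=8: a[fast]=0, fast++
slow=4 fast=9: a[fast]=0, fast++
slow=4 fast=10: a[fast]=0, fast++
slow=4 fast=11: a[fast]=0, fast++
slow=4 fast=12: a[fast]=0, fast++
slow=4 fast=13: a[fast]=0, fast++
slow=4 fast=14: a[fast]=4≠0 swap→a[4]=4, slow++,fast++
slow=5 fast=15: a[fast]=1≠0 swap→a[5]=1, slow++,fast++
slow=6 fast=16: a[fast]=0, fast++
slow=6 fast=17: a[fast]=0, fast++

slow=6, fast=18, a=[1, 7, 5, 4, 4, 1, 0, 0, 0, 0, 0, 0, 0, 0, 0, 0, 0, 0, 0]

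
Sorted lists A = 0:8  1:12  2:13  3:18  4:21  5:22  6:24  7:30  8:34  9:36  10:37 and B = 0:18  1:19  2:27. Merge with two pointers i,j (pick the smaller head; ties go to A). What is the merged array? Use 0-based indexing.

[i=0,j=0] A[i]=8<=B[j]=18 take 8 → i++
[i=1,j=0] A[i]=12<=B[j]=18 take 12 → i++
[i=2,j=0] A[i]=13<=B[j]=18 take 13 → i++
[i=3,j=0] A[i]=18<=B[j]=18 take 18 → i++
[i=4,j=0] A[i]=21>B[j]=18 take 18 → j++
[i=4,j=1] A[i]=21>B[j]=19 take 19 → j++
[i=4,j=2] A[i]=21<=B[j]=27 take 21 → i++
[i=5,j=2] A[i]=22<=B[j]=27 take 22 → i++
[i=6,j=2] A[i]=24<=B[j]=27 take 24 → i++
[i=7,j=2] A[i]=30>B[j]=27 take 27 → j++
[i=7,j=3] B done, take A[i]=30 → i++
[i=8,j=3] B done, take A[i]=34 → i++
[i=9,j=3] B done, take A[i]=36 → i++
[i=10,j=3] B done, take A[i]=37 → i++

[8, 12, 13, 18, 18, 19, 21, 22, 24, 27, 30, 34, 36, 37]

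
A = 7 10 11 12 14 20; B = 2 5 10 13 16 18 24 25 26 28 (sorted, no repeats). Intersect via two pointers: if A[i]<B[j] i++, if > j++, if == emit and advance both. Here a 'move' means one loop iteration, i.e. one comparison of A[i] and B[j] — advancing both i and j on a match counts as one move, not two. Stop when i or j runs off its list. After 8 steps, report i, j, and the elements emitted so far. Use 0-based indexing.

[i=0,j=0] 7>2 → j++
[i=0,j=1] 7>5 → j++
[i=0,j=2] 7<10 → i++
[i=1,j=2] 10==10 emit → i++,j++
[i=2,j=3] 11<13 → i++
[i=3,j=3] 12<13 → i++
[i=4,j=3] 14>13 → j++
[i=4,j=4] 14<16 → i++

i=5, j=4, emitted=[10]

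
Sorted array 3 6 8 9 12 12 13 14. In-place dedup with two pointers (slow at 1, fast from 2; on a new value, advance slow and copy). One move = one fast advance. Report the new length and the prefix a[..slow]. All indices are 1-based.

length 7; prefix = [3, 6, 8, 9, 12, 13, 14]

slow=1 fast=2: a[fast]=6≠a[slow]=3 write a[2]=6, slow++,fast++
slow=2 fast=3: a[fast]=8≠a[slow]=6 write a[3]=8, slow++,fast++
slow=3 fast=4: a[fast]=9≠a[slow]=8 write a[4]=9, slow++,fast++
slow=4 fast=5: a[fast]=12≠a[slow]=9 write a[5]=12, slow++,fast++
slow=5 fast=6: a[fast]=12=a[slow] dup, fast++
slow=5 fast=7: a[fast]=13≠a[slow]=12 write a[6]=13, slow++,fast++
slow=6 fast=8: a[fast]=14≠a[slow]=13 write a[7]=14, slow++,fast++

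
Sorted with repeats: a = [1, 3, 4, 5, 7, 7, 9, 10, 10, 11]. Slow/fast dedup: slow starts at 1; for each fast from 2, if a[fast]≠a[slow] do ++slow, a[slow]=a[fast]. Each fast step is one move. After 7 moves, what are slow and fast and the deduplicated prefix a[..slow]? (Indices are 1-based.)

slow=7, fast=9, prefix=[1, 3, 4, 5, 7, 9, 10]

(s=1,f=2) a[fast]=3≠a[slow]=1 write a[2]=3 → slow++,fast++
(s=2,f=3) a[fast]=4≠a[slow]=3 write a[3]=4 → slow++,fast++
(s=3,f=4) a[fast]=5≠a[slow]=4 write a[4]=5 → slow++,fast++
(s=4,f=5) a[fast]=7≠a[slow]=5 write a[5]=7 → slow++,fast++
(s=5,f=6) a[fast]=7=a[slow] dup → fast++
(s=5,f=7) a[fast]=9≠a[slow]=7 write a[6]=9 → slow++,fast++
(s=6,f=8) a[fast]=10≠a[slow]=9 write a[7]=10 → slow++,fast++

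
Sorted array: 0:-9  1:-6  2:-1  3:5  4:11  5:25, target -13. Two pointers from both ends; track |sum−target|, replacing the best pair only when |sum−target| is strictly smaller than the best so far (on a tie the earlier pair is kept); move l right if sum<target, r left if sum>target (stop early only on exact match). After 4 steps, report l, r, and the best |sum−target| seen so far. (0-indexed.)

l=0, r=1, best |Δ|=3

l=0 r=5: -9+25=16 d=29 *, r--
l=0 r=4: -9+11=2 d=15 *, r--
l=0 r=3: -9+5=-4 d=9 *, r--
l=0 r=2: -9+-1=-10 d=3 *, r--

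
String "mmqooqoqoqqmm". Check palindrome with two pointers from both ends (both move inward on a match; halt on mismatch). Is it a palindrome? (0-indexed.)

not a palindrome (mismatch at 3,9)

l=0 r=12: 'm'=='m', l++,r--
l=1 r=11: 'm'=='m', l++,r--
l=2 r=10: 'q'=='q', l++,r--
l=3 r=9: 'o'!='q', stop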